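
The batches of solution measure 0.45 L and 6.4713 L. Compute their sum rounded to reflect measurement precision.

6.92 L

0.45 L + 6.4713 L = 6.9213 L.
Addition/subtraction keeps the fewest decimal places: 0.45 → 2 decimal places, 6.4713 → 4 decimal places; limit is 2.
Rounded to 2 decimal places: 6.92 L.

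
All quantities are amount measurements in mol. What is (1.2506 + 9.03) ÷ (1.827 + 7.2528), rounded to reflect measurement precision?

1.2506 + 9.03 = 10.2806, limited to 2 d.p. → 4 s.f.; 1.827 + 7.2528 = 9.0798, limited to 3 d.p. → 4 s.f.
Carrying full precision, 10.2806 ÷ 9.0798 = 1.13224960902…; keep min(4, 4) = 4 s.f.
Rounded to 4 significant figures: 1.132.

1.132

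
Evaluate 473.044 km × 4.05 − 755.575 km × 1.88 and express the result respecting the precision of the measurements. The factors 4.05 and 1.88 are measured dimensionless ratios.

5.0 × 10² km

473.044 × 4.05 = 1915.8282 → 1.92 × 10³ km (3 s.f., last digit at the 10^1 place).
755.575 × 1.88 = 1420.481 → 1.42 × 10³ km (3 s.f., last digit at the 10^1 place).
Difference: 495.3472 km; keep the coarser place, 10^1.
Result: 5.0 × 10² km.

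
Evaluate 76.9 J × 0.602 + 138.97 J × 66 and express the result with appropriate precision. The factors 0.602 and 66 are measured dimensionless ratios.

76.9 × 0.602 = 46.2938 → 46.3 J (3 s.f., last digit at the 10^-1 place).
138.97 × 66 = 9172.02 → 9.2 × 10³ J (2 s.f., last digit at the 10^2 place).
Sum: 9218.3138 J; keep the coarser place, 10^2.
Result: 9.2 × 10³ J.

9.2 × 10³ J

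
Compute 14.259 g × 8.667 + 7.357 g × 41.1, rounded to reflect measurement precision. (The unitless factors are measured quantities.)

14.259 × 8.667 = 123.582753 → 123.6 g (4 s.f., last digit at the 10^-1 place).
7.357 × 41.1 = 302.3727 → 302 g (3 s.f., last digit at the 10^0 place).
Sum: 425.955453 g; keep the coarser place, 10^0.
Result: 426 g.

426 g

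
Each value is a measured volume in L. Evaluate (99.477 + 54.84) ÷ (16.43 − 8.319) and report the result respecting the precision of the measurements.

99.477 + 54.84 = 154.317, limited to 2 d.p. → 5 s.f.; 16.43 − 8.319 = 8.111, limited to 2 d.p. → 3 s.f.
Carrying full precision, 154.317 ÷ 8.111 = 19.0256441869…; keep min(5, 3) = 3 s.f.
Rounded to 3 significant figures: 19.0.

19.0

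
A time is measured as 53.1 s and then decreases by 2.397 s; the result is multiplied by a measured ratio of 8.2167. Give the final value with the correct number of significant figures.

417 s

53.1 s − 2.397 s = 50.703 s; the difference is limited to 1 decimal place (3 s.f.).
Carrying full precision, 50.703 × 8.2167 = 416.6113401 s; 8.2167 has 5 s.f., so the result keeps min(3, 5) = 3 s.f.
Rounded to 3 significant figures: 417 s.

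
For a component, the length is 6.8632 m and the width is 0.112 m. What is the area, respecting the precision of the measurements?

area = 6.8632 m × 0.112 m = 0.7686784 m².
6.8632 has 5 significant figures; 0.112 has 3.
Division/multiplication keeps the fewest: 3 significant figures.
Rounded: 7.69 × 10^-1 m².

7.69 × 10^-1 m²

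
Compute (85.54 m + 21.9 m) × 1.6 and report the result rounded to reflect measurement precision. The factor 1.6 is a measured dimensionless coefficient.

1.7 × 10² m

85.54 m + 21.9 m = 107.44 m; the sum is limited to 1 decimal place (4 s.f.).
Carrying full precision, 107.44 × 1.6 = 171.904 m; 1.6 has 2 s.f., so the result keeps min(4, 2) = 2 s.f.
Rounded to 2 significant figures: 1.7 × 10² m.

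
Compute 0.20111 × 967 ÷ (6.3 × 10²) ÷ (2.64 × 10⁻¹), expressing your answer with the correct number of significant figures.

1.2

0.20111 × 967 ÷ (6.3 × 10²) ÷ (2.64 × 10⁻¹) = 1.1692723064…
Multiplication/division keeps the fewest significant figures: 0.20111 → 5 s.f., 967 → 3 s.f., 6.3 × 10² → 2 s.f., 2.64 × 10⁻¹ → 3 s.f.; limit is 2.
Rounded to 2 significant figures: 1.2.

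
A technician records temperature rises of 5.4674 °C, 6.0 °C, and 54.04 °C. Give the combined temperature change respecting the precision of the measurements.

5.4674 °C + 6.0 °C + 54.04 °C = 65.5074 °C.
Addition/subtraction keeps the fewest decimal places: 5.4674 → 4 decimal places, 6.0 → 1 decimal place, 54.04 → 2 decimal places; limit is 1.
Rounded to 1 decimal place: 65.5 °C.

65.5 °C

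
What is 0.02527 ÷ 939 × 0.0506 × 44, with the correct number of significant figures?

6.0 × 10⁻⁵

0.02527 ÷ 939 × 0.0506 × 44 = 0.0000599160042599…
Multiplication/division keeps the fewest significant figures: 0.02527 → 4 s.f., 939 → 3 s.f., 0.0506 → 3 s.f., 44 → 2 s.f.; limit is 2.
Rounded to 2 significant figures: 6.0 × 10⁻⁵.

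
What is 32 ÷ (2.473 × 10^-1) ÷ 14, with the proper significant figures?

32 ÷ (2.473 × 10^-1) ÷ 14 = 9.24267806597…
Multiplication/division keeps the fewest significant figures: 32 → 2 s.f., 2.473 × 10^-1 → 4 s.f., 14 → 2 s.f.; limit is 2.
Rounded to 2 significant figures: 9.2.

9.2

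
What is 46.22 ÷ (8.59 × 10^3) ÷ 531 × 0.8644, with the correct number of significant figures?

46.22 ÷ (8.59 × 10^3) ÷ 531 × 0.8644 = 0.00000875905018098…
Multiplication/division keeps the fewest significant figures: 46.22 → 4 s.f., 8.59 × 10^3 → 3 s.f., 531 → 3 s.f., 0.8644 → 4 s.f.; limit is 3.
Rounded to 3 significant figures: 8.76 × 10^-6.

8.76 × 10^-6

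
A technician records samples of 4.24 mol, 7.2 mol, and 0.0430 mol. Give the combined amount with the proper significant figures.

4.24 mol + 7.2 mol + 0.0430 mol = 11.4830 mol.
Addition/subtraction keeps the fewest decimal places: 4.24 → 2 decimal places, 7.2 → 1 decimal place, 0.0430 → 4 decimal places; limit is 1.
Rounded to 1 decimal place: 11.5 mol.

11.5 mol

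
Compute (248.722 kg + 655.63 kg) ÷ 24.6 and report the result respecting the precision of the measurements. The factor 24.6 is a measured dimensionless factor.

248.722 kg + 655.63 kg = 904.352 kg; the sum is limited to 2 decimal places (5 s.f.).
Carrying full precision, 904.352 ÷ 24.6 = 36.7622764228… kg; 24.6 has 3 s.f., so the result keeps min(5, 3) = 3 s.f.
Rounded to 3 significant figures: 36.8 kg.

36.8 kg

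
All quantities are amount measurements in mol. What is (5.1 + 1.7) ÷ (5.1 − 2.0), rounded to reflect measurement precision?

5.1 + 1.7 = 6.8, limited to 1 d.p. → 2 s.f.; 5.1 − 2.0 = 3.1, limited to 1 d.p. → 2 s.f.
Carrying full precision, 6.8 ÷ 3.1 = 2.1935483871…; keep min(2, 2) = 2 s.f.
Rounded to 2 significant figures: 2.2.

2.2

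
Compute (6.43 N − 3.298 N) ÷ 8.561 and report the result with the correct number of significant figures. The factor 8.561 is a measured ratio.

6.43 N − 3.298 N = 3.132 N; the difference is limited to 2 decimal places (3 s.f.).
Carrying full precision, 3.132 ÷ 8.561 = 0.365845111552… N; 8.561 has 4 s.f., so the result keeps min(3, 4) = 3 s.f.
Rounded to 3 significant figures: 3.66 × 10⁻¹ N.

3.66 × 10⁻¹ N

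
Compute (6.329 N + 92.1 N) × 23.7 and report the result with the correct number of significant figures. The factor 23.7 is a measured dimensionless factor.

6.329 N + 92.1 N = 98.429 N; the sum is limited to 1 decimal place (3 s.f.).
Carrying full precision, 98.429 × 23.7 = 2332.7673 N; 23.7 has 3 s.f., so the result keeps min(3, 3) = 3 s.f.
Rounded to 3 significant figures: 2.33 × 10^3 N.

2.33 × 10^3 N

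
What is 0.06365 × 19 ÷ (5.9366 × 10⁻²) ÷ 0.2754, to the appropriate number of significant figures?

74

0.06365 × 19 ÷ (5.9366 × 10⁻²) ÷ 0.2754 = 73.9690916051…
Multiplication/division keeps the fewest significant figures: 0.06365 → 4 s.f., 19 → 2 s.f., 5.9366 × 10⁻² → 5 s.f., 0.2754 → 4 s.f.; limit is 2.
Rounded to 2 significant figures: 74.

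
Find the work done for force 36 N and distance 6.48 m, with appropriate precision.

2.3 × 10^2 J

work done = 36 N × 6.48 m = 233.28 J.
36 has 2 significant figures; 6.48 has 3.
Division/multiplication keeps the fewest: 2 significant figures.
Rounded: 2.3 × 10^2 J.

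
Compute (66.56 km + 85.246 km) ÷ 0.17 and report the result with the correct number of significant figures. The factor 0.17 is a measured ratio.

8.9 × 10² km

66.56 km + 85.246 km = 151.806 km; the sum is limited to 2 decimal places (5 s.f.).
Carrying full precision, 151.806 ÷ 0.17 = 892.976470588… km; 0.17 has 2 s.f., so the result keeps min(5, 2) = 2 s.f.
Rounded to 2 significant figures: 8.9 × 10² km.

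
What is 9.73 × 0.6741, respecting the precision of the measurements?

9.73 × 0.6741 = 6.558993
Multiplication/division keeps the fewest significant figures: 9.73 → 3 s.f., 0.6741 → 4 s.f.; limit is 3.
Rounded to 3 significant figures: 6.56.

6.56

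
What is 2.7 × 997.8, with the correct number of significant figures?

2.7 × 10³

2.7 × 997.8 = 2694.06
Multiplication/division keeps the fewest significant figures: 2.7 → 2 s.f., 997.8 → 4 s.f.; limit is 2.
Rounded to 2 significant figures: 2.7 × 10³.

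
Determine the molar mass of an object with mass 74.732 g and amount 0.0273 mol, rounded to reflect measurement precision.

molar mass = 74.732 g ÷ 0.0273 mol = 2737.43589744… g/mol.
74.732 has 5 significant figures; 0.0273 has 3.
Division/multiplication keeps the fewest: 3 significant figures.
Rounded: 2.74 × 10³ g/mol.

2.74 × 10³ g/mol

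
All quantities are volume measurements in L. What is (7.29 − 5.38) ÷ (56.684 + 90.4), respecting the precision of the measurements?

0.0130

7.29 − 5.38 = 1.91, limited to 2 d.p. → 3 s.f.; 56.684 + 90.4 = 147.084, limited to 1 d.p. → 4 s.f.
Carrying full precision, 1.91 ÷ 147.084 = 0.012985776835…; keep min(3, 4) = 3 s.f.
Rounded to 3 significant figures: 0.0130.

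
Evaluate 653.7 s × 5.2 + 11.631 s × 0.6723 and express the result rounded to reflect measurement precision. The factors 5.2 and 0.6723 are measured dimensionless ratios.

653.7 × 5.2 = 3399.24 → 3.4 × 10^3 s (2 s.f., last digit at the 10^2 place).
11.631 × 0.6723 = 7.8195213 → 7.820 s (4 s.f., last digit at the 10^-3 place).
Sum: 3407.0595213 s; keep the coarser place, 10^2.
Result: 3.4 × 10^3 s.

3.4 × 10^3 s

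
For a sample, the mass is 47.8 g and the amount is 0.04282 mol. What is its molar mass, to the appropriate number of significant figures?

1.12 × 10³ g/mol

molar mass = 47.8 g ÷ 0.04282 mol = 1116.30079402… g/mol.
47.8 has 3 significant figures; 0.04282 has 4.
Division/multiplication keeps the fewest: 3 significant figures.
Rounded: 1.12 × 10³ g/mol.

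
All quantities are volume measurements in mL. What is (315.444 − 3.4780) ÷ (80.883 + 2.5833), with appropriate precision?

3.7376

315.444 − 3.4780 = 311.9660, limited to 3 d.p. → 6 s.f.; 80.883 + 2.5833 = 83.4663, limited to 3 d.p. → 5 s.f.
Carrying full precision, 311.9660 ÷ 83.4663 = 3.73762824038…; keep min(6, 5) = 5 s.f.
Rounded to 5 significant figures: 3.7376.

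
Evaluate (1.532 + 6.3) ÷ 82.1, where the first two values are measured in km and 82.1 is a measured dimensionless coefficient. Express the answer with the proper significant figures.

0.095 km

1.532 km + 6.3 km = 7.832 km; the sum is limited to 1 decimal place (2 s.f.).
Carrying full precision, 7.832 ÷ 82.1 = 0.0953958587089… km; 82.1 has 3 s.f., so the result keeps min(2, 3) = 2 s.f.
Rounded to 2 significant figures: 0.095 km.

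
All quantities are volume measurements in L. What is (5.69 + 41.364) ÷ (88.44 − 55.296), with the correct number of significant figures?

1.420

5.69 + 41.364 = 47.054, limited to 2 d.p. → 4 s.f.; 88.44 − 55.296 = 33.144, limited to 2 d.p. → 4 s.f.
Carrying full precision, 47.054 ÷ 33.144 = 1.41968380401…; keep min(4, 4) = 4 s.f.
Rounded to 4 significant figures: 1.420.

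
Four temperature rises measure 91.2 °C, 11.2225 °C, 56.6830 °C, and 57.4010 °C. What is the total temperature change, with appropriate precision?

91.2 °C + 11.2225 °C + 56.6830 °C + 57.4010 °C = 216.5065 °C.
Addition/subtraction keeps the fewest decimal places: 91.2 → 1 decimal place, 11.2225 → 4 decimal places, 56.6830 → 4 decimal places, 57.4010 → 4 decimal places; limit is 1.
Rounded to 1 decimal place: 216.5 °C.

216.5 °C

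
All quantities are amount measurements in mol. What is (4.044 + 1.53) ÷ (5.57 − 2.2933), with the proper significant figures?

1.70

4.044 + 1.53 = 5.574, limited to 2 d.p. → 3 s.f.; 5.57 − 2.2933 = 3.2767, limited to 2 d.p. → 3 s.f.
Carrying full precision, 5.574 ÷ 3.2767 = 1.70110171819…; keep min(3, 3) = 3 s.f.
Rounded to 3 significant figures: 1.70.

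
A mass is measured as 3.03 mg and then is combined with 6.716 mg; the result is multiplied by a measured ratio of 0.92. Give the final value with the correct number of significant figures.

3.03 mg + 6.716 mg = 9.746 mg; the sum is limited to 2 decimal places (3 s.f.).
Carrying full precision, 9.746 × 0.92 = 8.96632 mg; 0.92 has 2 s.f., so the result keeps min(3, 2) = 2 s.f.
Rounded to 2 significant figures: 9.0 mg.

9.0 mg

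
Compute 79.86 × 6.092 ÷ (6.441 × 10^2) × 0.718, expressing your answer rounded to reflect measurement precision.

79.86 × 6.092 ÷ (6.441 × 10^2) × 0.718 = 0.542325899953…
Multiplication/division keeps the fewest significant figures: 79.86 → 4 s.f., 6.092 → 4 s.f., 6.441 × 10^2 → 4 s.f., 0.718 → 3 s.f.; limit is 3.
Rounded to 3 significant figures: 0.542.

0.542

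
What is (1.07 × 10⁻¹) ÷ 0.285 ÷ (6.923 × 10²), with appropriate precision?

(1.07 × 10⁻¹) ÷ 0.285 ÷ (6.923 × 10²) = 0.000542306220556…
Multiplication/division keeps the fewest significant figures: 1.07 × 10⁻¹ → 3 s.f., 0.285 → 3 s.f., 6.923 × 10² → 4 s.f.; limit is 3.
Rounded to 3 significant figures: 5.42 × 10⁻⁴.

5.42 × 10⁻⁴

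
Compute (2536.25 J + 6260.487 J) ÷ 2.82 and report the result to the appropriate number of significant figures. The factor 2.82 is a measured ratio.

3.12 × 10^3 J

2536.25 J + 6260.487 J = 8796.737 J; the sum is limited to 2 decimal places (6 s.f.).
Carrying full precision, 8796.737 ÷ 2.82 = 3119.41028369… J; 2.82 has 3 s.f., so the result keeps min(6, 3) = 3 s.f.
Rounded to 3 significant figures: 3.12 × 10^3 J.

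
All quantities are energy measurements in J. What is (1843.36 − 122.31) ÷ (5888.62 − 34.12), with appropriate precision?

0.293970

1843.36 − 122.31 = 1721.05, limited to 2 d.p. → 6 s.f.; 5888.62 − 34.12 = 5854.50, limited to 2 d.p. → 6 s.f.
Carrying full precision, 1721.05 ÷ 5854.50 = 0.293970450081…; keep min(6, 6) = 6 s.f.
Rounded to 6 significant figures: 0.293970.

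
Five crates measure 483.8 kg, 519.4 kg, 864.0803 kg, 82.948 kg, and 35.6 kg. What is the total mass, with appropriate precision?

1985.8 kg

483.8 kg + 519.4 kg + 864.0803 kg + 82.948 kg + 35.6 kg = 1985.8283 kg.
Addition/subtraction keeps the fewest decimal places: 483.8 → 1 decimal place, 519.4 → 1 decimal place, 864.0803 → 4 decimal places, 82.948 → 3 decimal places, 35.6 → 1 decimal place; limit is 1.
Rounded to 1 decimal place: 1985.8 kg.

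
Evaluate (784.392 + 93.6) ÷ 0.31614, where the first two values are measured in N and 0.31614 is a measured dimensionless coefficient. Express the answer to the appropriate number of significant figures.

784.392 N + 93.6 N = 877.992 N; the sum is limited to 1 decimal place (4 s.f.).
Carrying full precision, 877.992 ÷ 0.31614 = 2777.22527994… N; 0.31614 has 5 s.f., so the result keeps min(4, 5) = 4 s.f.
Rounded to 4 significant figures: 2.777 × 10^3 N.

2.777 × 10^3 N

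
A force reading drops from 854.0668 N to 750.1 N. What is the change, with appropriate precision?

854.0668 N − 750.1 N = 103.9668 N.
Addition/subtraction keeps the fewest decimal places: 854.0668 → 4 decimal places, 750.1 → 1 decimal place; limit is 1.
Rounded to 1 decimal place: 104.0 N.

104.0 N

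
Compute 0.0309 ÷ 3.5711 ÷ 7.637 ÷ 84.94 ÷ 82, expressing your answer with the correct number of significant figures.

0.0309 ÷ 3.5711 ÷ 7.637 ÷ 84.94 ÷ 82 = 1.62670037976 × 10^-7…
Multiplication/division keeps the fewest significant figures: 0.0309 → 3 s.f., 3.5711 → 5 s.f., 7.637 → 4 s.f., 84.94 → 4 s.f., 82 → 2 s.f.; limit is 2.
Rounded to 2 significant figures: 1.6 × 10⁻⁷.

1.6 × 10⁻⁷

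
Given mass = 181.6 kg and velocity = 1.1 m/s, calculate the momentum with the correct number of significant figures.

momentum = 181.6 kg × 1.1 m/s = 199.76 kg·m/s.
181.6 has 4 significant figures; 1.1 has 2.
Division/multiplication keeps the fewest: 2 significant figures.
Rounded: 2.0 × 10² kg·m/s.

2.0 × 10² kg·m/s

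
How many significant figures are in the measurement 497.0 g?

4

497.0: trailing zeros after a decimal point are significant.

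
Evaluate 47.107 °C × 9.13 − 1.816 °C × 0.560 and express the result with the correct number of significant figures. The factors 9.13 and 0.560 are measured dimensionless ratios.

429 °C

47.107 × 9.13 = 430.08691 → 430. °C (3 s.f., last digit at the 10^0 place).
1.816 × 0.560 = 1.01696 → 1.02 °C (3 s.f., last digit at the 10^-2 place).
Difference: 429.06995 °C; keep the coarser place, 10^0.
Result: 429 °C.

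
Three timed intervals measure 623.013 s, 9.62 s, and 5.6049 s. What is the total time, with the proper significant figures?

623.013 s + 9.62 s + 5.6049 s = 638.2379 s.
Addition/subtraction keeps the fewest decimal places: 623.013 → 3 decimal places, 9.62 → 2 decimal places, 5.6049 → 4 decimal places; limit is 2.
Rounded to 2 decimal places: 6.3824 × 10² s.

6.3824 × 10² s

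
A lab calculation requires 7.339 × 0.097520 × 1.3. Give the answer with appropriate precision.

7.339 × 0.097520 × 1.3 = 0.930409064
Multiplication/division keeps the fewest significant figures: 7.339 → 4 s.f., 0.097520 → 5 s.f., 1.3 → 2 s.f.; limit is 2.
Rounded to 2 significant figures: 0.93.

0.93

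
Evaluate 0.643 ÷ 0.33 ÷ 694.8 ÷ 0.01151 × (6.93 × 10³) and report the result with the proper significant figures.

0.643 ÷ 0.33 ÷ 694.8 ÷ 0.01151 × (6.93 × 10³) = 1688.47694203…
Multiplication/division keeps the fewest significant figures: 0.643 → 3 s.f., 0.33 → 2 s.f., 694.8 → 4 s.f., 0.01151 → 4 s.f., 6.93 × 10³ → 3 s.f.; limit is 2.
Rounded to 2 significant figures: 1.7 × 10³.

1.7 × 10³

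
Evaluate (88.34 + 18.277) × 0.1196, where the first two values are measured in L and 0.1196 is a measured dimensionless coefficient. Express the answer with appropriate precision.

12.75 L

88.34 L + 18.277 L = 106.617 L; the sum is limited to 2 decimal places (5 s.f.).
Carrying full precision, 106.617 × 0.1196 = 12.7513932 L; 0.1196 has 4 s.f., so the result keeps min(5, 4) = 4 s.f.
Rounded to 4 significant figures: 12.75 L.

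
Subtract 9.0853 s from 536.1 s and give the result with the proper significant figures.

527.0 s

536.1 s − 9.0853 s = 527.0147 s.
Addition/subtraction keeps the fewest decimal places: 536.1 → 1 decimal place, 9.0853 → 4 decimal places; limit is 1.
Rounded to 1 decimal place: 527.0 s.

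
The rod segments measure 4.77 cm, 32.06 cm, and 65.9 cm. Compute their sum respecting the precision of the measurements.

102.7 cm

4.77 cm + 32.06 cm + 65.9 cm = 102.73 cm.
Addition/subtraction keeps the fewest decimal places: 4.77 → 2 decimal places, 32.06 → 2 decimal places, 65.9 → 1 decimal place; limit is 1.
Rounded to 1 decimal place: 102.7 cm.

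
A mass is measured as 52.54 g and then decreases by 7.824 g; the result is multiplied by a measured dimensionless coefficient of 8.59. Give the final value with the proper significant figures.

384 g

52.54 g − 7.824 g = 44.716 g; the difference is limited to 2 decimal places (4 s.f.).
Carrying full precision, 44.716 × 8.59 = 384.11044 g; 8.59 has 3 s.f., so the result keeps min(4, 3) = 3 s.f.
Rounded to 3 significant figures: 384 g.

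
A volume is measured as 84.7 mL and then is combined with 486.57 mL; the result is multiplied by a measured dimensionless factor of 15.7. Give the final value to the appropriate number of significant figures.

8.97 × 10^3 mL

84.7 mL + 486.57 mL = 571.27 mL; the sum is limited to 1 decimal place (4 s.f.).
Carrying full precision, 571.27 × 15.7 = 8968.939 mL; 15.7 has 3 s.f., so the result keeps min(4, 3) = 3 s.f.
Rounded to 3 significant figures: 8.97 × 10^3 mL.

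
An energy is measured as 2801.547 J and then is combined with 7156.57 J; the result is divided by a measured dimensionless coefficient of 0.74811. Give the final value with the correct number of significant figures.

2801.547 J + 7156.57 J = 9958.117 J; the sum is limited to 2 decimal places (6 s.f.).
Carrying full precision, 9958.117 ÷ 0.74811 = 13311.0331368… J; 0.74811 has 5 s.f., so the result keeps min(6, 5) = 5 s.f.
Rounded to 5 significant figures: 13311 J.

13311 J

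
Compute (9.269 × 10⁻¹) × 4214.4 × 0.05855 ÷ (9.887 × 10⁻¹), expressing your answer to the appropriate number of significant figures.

231.3

(9.269 × 10⁻¹) × 4214.4 × 0.05855 ÷ (9.887 × 10⁻¹) = 231.329490167…
Multiplication/division keeps the fewest significant figures: 9.269 × 10⁻¹ → 4 s.f., 4214.4 → 5 s.f., 0.05855 → 4 s.f., 9.887 × 10⁻¹ → 4 s.f.; limit is 4.
Rounded to 4 significant figures: 231.3.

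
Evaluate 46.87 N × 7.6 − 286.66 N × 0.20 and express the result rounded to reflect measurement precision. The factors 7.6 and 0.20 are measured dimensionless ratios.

46.87 × 7.6 = 356.212 → 3.6 × 10^2 N (2 s.f., last digit at the 10^1 place).
286.66 × 0.20 = 57.332 → 57 N (2 s.f., last digit at the 10^0 place).
Difference: 298.88 N; keep the coarser place, 10^1.
Result: 3.0 × 10^2 N.

3.0 × 10^2 N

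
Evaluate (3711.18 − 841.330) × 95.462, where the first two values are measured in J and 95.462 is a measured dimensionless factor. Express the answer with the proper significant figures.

3711.18 J − 841.330 J = 2869.850 J; the difference is limited to 2 decimal places (6 s.f.).
Carrying full precision, 2869.850 × 95.462 = 273961.6207 J; 95.462 has 5 s.f., so the result keeps min(6, 5) = 5 s.f.
Rounded to 5 significant figures: 2.7396 × 10^5 J.

2.7396 × 10^5 J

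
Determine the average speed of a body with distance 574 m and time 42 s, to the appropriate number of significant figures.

14 m/s

average speed = 574 m ÷ 42 s = 13.6666666667… m/s.
574 has 3 significant figures; 42 has 2.
Division/multiplication keeps the fewest: 2 significant figures.
Rounded: 14 m/s.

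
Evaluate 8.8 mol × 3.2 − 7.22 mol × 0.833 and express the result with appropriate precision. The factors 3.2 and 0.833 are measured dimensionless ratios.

8.8 × 3.2 = 28.16 → 28 mol (2 s.f., last digit at the 10^0 place).
7.22 × 0.833 = 6.01426 → 6.01 mol (3 s.f., last digit at the 10^-2 place).
Difference: 22.14574 mol; keep the coarser place, 10^0.
Result: 22 mol.

22 mol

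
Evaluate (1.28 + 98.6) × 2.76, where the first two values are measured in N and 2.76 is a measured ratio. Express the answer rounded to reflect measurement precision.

1.28 N + 98.6 N = 99.88 N; the sum is limited to 1 decimal place (3 s.f.).
Carrying full precision, 99.88 × 2.76 = 275.6688 N; 2.76 has 3 s.f., so the result keeps min(3, 3) = 3 s.f.
Rounded to 3 significant figures: 276 N.

276 N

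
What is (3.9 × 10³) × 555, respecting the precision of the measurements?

(3.9 × 10³) × 555 = 2164500
Multiplication/division keeps the fewest significant figures: 3.9 × 10³ → 2 s.f., 555 → 3 s.f.; limit is 2.
Rounded to 2 significant figures: 2.2 × 10⁶.

2.2 × 10⁶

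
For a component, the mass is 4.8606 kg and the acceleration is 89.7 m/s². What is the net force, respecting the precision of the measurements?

net force = 4.8606 kg × 89.7 m/s² = 435.99582 N.
4.8606 has 5 significant figures; 89.7 has 3.
Division/multiplication keeps the fewest: 3 significant figures.
Rounded: 436 N.

436 N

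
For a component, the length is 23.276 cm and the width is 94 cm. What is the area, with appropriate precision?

2.2 × 10³ cm²

area = 23.276 cm × 94 cm = 2187.944 cm².
23.276 has 5 significant figures; 94 has 2.
Division/multiplication keeps the fewest: 2 significant figures.
Rounded: 2.2 × 10³ cm².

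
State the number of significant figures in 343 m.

3

343: every digit is nonzero and significant.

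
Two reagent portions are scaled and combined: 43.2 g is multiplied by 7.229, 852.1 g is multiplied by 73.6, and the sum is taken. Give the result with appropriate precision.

6.30 × 10⁴ g

43.2 × 7.229 = 312.2928 → 312 g (3 s.f., last digit at the 10^0 place).
852.1 × 73.6 = 62714.56 → 6.27 × 10⁴ g (3 s.f., last digit at the 10^2 place).
Sum: 63026.8528 g; keep the coarser place, 10^2.
Result: 6.30 × 10⁴ g.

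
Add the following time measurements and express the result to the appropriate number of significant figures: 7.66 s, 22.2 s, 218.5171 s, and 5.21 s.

253.6 s

7.66 s + 22.2 s + 218.5171 s + 5.21 s = 253.5871 s.
Addition/subtraction keeps the fewest decimal places: 7.66 → 2 decimal places, 22.2 → 1 decimal place, 218.5171 → 4 decimal places, 5.21 → 2 decimal places; limit is 1.
Rounded to 1 decimal place: 253.6 s.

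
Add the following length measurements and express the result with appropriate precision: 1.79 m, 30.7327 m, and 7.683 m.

1.79 m + 30.7327 m + 7.683 m = 40.2057 m.
Addition/subtraction keeps the fewest decimal places: 1.79 → 2 decimal places, 30.7327 → 4 decimal places, 7.683 → 3 decimal places; limit is 2.
Rounded to 2 decimal places: 40.21 m.

40.21 m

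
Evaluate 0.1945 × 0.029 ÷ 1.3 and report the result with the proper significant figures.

0.0043

0.1945 × 0.029 ÷ 1.3 = 0.00433884615385…
Multiplication/division keeps the fewest significant figures: 0.1945 → 4 s.f., 0.029 → 2 s.f., 1.3 → 2 s.f.; limit is 2.
Rounded to 2 significant figures: 0.0043.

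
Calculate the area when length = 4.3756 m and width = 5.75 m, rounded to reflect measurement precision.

area = 4.3756 m × 5.75 m = 25.1597 m².
4.3756 has 5 significant figures; 5.75 has 3.
Division/multiplication keeps the fewest: 3 significant figures.
Rounded: 25.2 m².

25.2 m²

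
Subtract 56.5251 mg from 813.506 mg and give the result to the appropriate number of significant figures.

756.981 mg

813.506 mg − 56.5251 mg = 756.9809 mg.
Addition/subtraction keeps the fewest decimal places: 813.506 → 3 decimal places, 56.5251 → 4 decimal places; limit is 3.
Rounded to 3 decimal places: 756.981 mg.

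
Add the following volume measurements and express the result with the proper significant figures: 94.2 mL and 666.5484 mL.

94.2 mL + 666.5484 mL = 760.7484 mL.
Addition/subtraction keeps the fewest decimal places: 94.2 → 1 decimal place, 666.5484 → 4 decimal places; limit is 1.
Rounded to 1 decimal place: 760.7 mL.

760.7 mL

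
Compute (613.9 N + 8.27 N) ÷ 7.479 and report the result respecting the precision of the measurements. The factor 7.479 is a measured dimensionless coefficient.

83.19 N

613.9 N + 8.27 N = 622.17 N; the sum is limited to 1 decimal place (4 s.f.).
Carrying full precision, 622.17 ÷ 7.479 = 83.1889290012… N; 7.479 has 4 s.f., so the result keeps min(4, 4) = 4 s.f.
Rounded to 4 significant figures: 83.19 N.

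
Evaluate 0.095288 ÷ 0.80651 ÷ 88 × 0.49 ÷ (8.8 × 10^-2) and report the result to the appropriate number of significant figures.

0.0075

0.095288 ÷ 0.80651 ÷ 88 × 0.49 ÷ (8.8 × 10^-2) = 0.00747582610556…
Multiplication/division keeps the fewest significant figures: 0.095288 → 5 s.f., 0.80651 → 5 s.f., 88 → 2 s.f., 0.49 → 2 s.f., 8.8 × 10^-2 → 2 s.f.; limit is 2.
Rounded to 2 significant figures: 0.0075.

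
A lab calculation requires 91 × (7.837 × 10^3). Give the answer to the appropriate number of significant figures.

7.1 × 10^5

91 × (7.837 × 10^3) = 713167
Multiplication/division keeps the fewest significant figures: 91 → 2 s.f., 7.837 × 10^3 → 4 s.f.; limit is 2.
Rounded to 2 significant figures: 7.1 × 10^5.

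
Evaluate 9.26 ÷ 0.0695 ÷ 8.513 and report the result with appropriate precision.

15.7

9.26 ÷ 0.0695 ÷ 8.513 = 15.6510525164…
Multiplication/division keeps the fewest significant figures: 9.26 → 3 s.f., 0.0695 → 3 s.f., 8.513 → 4 s.f.; limit is 3.
Rounded to 3 significant figures: 15.7.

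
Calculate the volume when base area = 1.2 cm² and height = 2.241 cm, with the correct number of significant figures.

2.7 cm³

volume = 1.2 cm² × 2.241 cm = 2.6892 cm³.
1.2 has 2 significant figures; 2.241 has 4.
Division/multiplication keeps the fewest: 2 significant figures.
Rounded: 2.7 cm³.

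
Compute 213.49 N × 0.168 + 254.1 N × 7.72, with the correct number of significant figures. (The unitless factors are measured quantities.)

2.00 × 10^3 N

213.49 × 0.168 = 35.86632 → 35.9 N (3 s.f., last digit at the 10^-1 place).
254.1 × 7.72 = 1961.652 → 1.96 × 10^3 N (3 s.f., last digit at the 10^1 place).
Sum: 1997.51832 N; keep the coarser place, 10^1.
Result: 2.00 × 10^3 N.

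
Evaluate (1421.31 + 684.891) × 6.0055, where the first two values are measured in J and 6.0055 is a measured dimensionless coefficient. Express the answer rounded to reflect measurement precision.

12649 J

1421.31 J + 684.891 J = 2106.201 J; the sum is limited to 2 decimal places (6 s.f.).
Carrying full precision, 2106.201 × 6.0055 = 12648.7901055 J; 6.0055 has 5 s.f., so the result keeps min(6, 5) = 5 s.f.
Rounded to 5 significant figures: 12649 J.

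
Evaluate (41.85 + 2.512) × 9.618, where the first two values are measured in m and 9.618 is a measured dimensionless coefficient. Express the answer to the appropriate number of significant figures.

41.85 m + 2.512 m = 44.362 m; the sum is limited to 2 decimal places (4 s.f.).
Carrying full precision, 44.362 × 9.618 = 426.673716 m; 9.618 has 4 s.f., so the result keeps min(4, 4) = 4 s.f.
Rounded to 4 significant figures: 4.267 × 10^2 m.

4.267 × 10^2 m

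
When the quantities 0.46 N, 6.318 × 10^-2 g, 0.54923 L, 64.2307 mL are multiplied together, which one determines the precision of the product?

0.46 N → 2 s.f.; 6.318 × 10^-2 g → 4 s.f.; 0.54923 L → 5 s.f.; 64.2307 mL → 6 s.f.
The fewest is 2 significant figures, from 0.46 N.

0.46 N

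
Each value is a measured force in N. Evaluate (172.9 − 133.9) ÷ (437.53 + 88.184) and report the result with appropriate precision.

172.9 − 133.9 = 39.0, limited to 1 d.p. → 3 s.f.; 437.53 + 88.184 = 525.714, limited to 2 d.p. → 5 s.f.
Carrying full precision, 39.0 ÷ 525.714 = 0.0741848229265…; keep min(3, 5) = 3 s.f.
Rounded to 3 significant figures: 0.0742.

0.0742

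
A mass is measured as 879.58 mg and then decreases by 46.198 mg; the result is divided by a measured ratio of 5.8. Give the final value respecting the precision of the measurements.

1.4 × 10² mg

879.58 mg − 46.198 mg = 833.382 mg; the difference is limited to 2 decimal places (5 s.f.).
Carrying full precision, 833.382 ÷ 5.8 = 143.686551724… mg; 5.8 has 2 s.f., so the result keeps min(5, 2) = 2 s.f.
Rounded to 2 significant figures: 1.4 × 10² mg.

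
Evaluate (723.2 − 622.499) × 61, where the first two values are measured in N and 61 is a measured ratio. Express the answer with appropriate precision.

6.1 × 10³ N

723.2 N − 622.499 N = 100.701 N; the difference is limited to 1 decimal place (4 s.f.).
Carrying full precision, 100.701 × 61 = 6142.761 N; 61 has 2 s.f., so the result keeps min(4, 2) = 2 s.f.
Rounded to 2 significant figures: 6.1 × 10³ N.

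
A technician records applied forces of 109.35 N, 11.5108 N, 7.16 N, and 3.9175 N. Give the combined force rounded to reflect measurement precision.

131.94 N

109.35 N + 11.5108 N + 7.16 N + 3.9175 N = 131.9383 N.
Addition/subtraction keeps the fewest decimal places: 109.35 → 2 decimal places, 11.5108 → 4 decimal places, 7.16 → 2 decimal places, 3.9175 → 4 decimal places; limit is 2.
Rounded to 2 decimal places: 131.94 N.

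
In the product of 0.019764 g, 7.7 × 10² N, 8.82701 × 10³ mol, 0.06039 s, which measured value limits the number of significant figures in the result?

7.7 × 10² N

0.019764 g → 5 s.f.; 7.7 × 10² N → 2 s.f.; 8.82701 × 10³ mol → 6 s.f.; 0.06039 s → 4 s.f.
The fewest is 2 significant figures, from 7.7 × 10² N.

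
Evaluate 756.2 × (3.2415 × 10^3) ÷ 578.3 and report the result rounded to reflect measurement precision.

4239

756.2 × (3.2415 × 10^3) ÷ 578.3 = 4238.66902992…
Multiplication/division keeps the fewest significant figures: 756.2 → 4 s.f., 3.2415 × 10^3 → 5 s.f., 578.3 → 4 s.f.; limit is 4.
Rounded to 4 significant figures: 4239.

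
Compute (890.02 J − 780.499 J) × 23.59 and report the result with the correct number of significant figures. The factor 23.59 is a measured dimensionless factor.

890.02 J − 780.499 J = 109.521 J; the difference is limited to 2 decimal places (5 s.f.).
Carrying full precision, 109.521 × 23.59 = 2583.60039 J; 23.59 has 4 s.f., so the result keeps min(5, 4) = 4 s.f.
Rounded to 4 significant figures: 2584 J.

2584 J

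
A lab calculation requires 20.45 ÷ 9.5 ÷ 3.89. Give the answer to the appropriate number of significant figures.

20.45 ÷ 9.5 ÷ 3.89 = 0.553375727236…
Multiplication/division keeps the fewest significant figures: 20.45 → 4 s.f., 9.5 → 2 s.f., 3.89 → 3 s.f.; limit is 2.
Rounded to 2 significant figures: 0.55.

0.55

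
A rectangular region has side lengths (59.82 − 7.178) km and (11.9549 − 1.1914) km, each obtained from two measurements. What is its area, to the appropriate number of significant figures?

566.6 km²

59.82 − 7.178 = 52.642, limited to 2 d.p. → 4 s.f.; 11.9549 − 1.1914 = 10.7635, limited to 4 d.p. → 6 s.f.
Carrying full precision, 52.642 × 10.7635 = 566.612167; keep min(4, 6) = 4 s.f.
Rounded to 4 significant figures: 566.6 km².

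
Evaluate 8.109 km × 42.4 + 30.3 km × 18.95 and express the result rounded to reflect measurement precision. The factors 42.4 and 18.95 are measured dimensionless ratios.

8.109 × 42.4 = 343.8216 → 344 km (3 s.f., last digit at the 10^0 place).
30.3 × 18.95 = 574.185 → 574 km (3 s.f., last digit at the 10^0 place).
Sum: 918.0066 km; keep the coarser place, 10^0.
Result: 918 km.

918 km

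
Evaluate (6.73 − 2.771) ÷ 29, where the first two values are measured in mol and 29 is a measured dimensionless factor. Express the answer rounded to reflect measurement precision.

0.14 mol

6.73 mol − 2.771 mol = 3.959 mol; the difference is limited to 2 decimal places (3 s.f.).
Carrying full precision, 3.959 ÷ 29 = 0.136517241379… mol; 29 has 2 s.f., so the result keeps min(3, 2) = 2 s.f.
Rounded to 2 significant figures: 0.14 mol.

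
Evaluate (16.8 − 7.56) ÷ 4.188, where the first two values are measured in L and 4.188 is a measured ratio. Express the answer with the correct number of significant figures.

16.8 L − 7.56 L = 9.24 L; the difference is limited to 1 decimal place (2 s.f.).
Carrying full precision, 9.24 ÷ 4.188 = 2.20630372493… L; 4.188 has 4 s.f., so the result keeps min(2, 4) = 2 s.f.
Rounded to 2 significant figures: 2.2 L.

2.2 L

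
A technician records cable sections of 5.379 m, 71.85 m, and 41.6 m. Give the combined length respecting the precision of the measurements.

1.188 × 10^2 m

5.379 m + 71.85 m + 41.6 m = 118.829 m.
Addition/subtraction keeps the fewest decimal places: 5.379 → 3 decimal places, 71.85 → 2 decimal places, 41.6 → 1 decimal place; limit is 1.
Rounded to 1 decimal place: 1.188 × 10^2 m.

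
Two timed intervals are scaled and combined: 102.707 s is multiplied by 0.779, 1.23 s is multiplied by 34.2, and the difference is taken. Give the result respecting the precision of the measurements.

102.707 × 0.779 = 80.008753 → 80.0 s (3 s.f., last digit at the 10^-1 place).
1.23 × 34.2 = 42.066 → 42.1 s (3 s.f., last digit at the 10^-1 place).
Difference: 37.942753 s; keep the coarser place, 10^-1.
Result: 37.9 s.

37.9 s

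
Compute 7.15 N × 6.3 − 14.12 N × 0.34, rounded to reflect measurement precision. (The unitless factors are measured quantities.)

7.15 × 6.3 = 45.045 → 45 N (2 s.f., last digit at the 10^0 place).
14.12 × 0.34 = 4.8008 → 4.8 N (2 s.f., last digit at the 10^-1 place).
Difference: 40.2442 N; keep the coarser place, 10^0.
Result: 4.0 × 10¹ N.

4.0 × 10¹ N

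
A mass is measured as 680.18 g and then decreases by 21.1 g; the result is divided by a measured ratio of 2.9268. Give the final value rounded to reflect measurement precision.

680.18 g − 21.1 g = 659.08 g; the difference is limited to 1 decimal place (4 s.f.).
Carrying full precision, 659.08 ÷ 2.9268 = 225.187918546… g; 2.9268 has 5 s.f., so the result keeps min(4, 5) = 4 s.f.
Rounded to 4 significant figures: 225.2 g.

225.2 g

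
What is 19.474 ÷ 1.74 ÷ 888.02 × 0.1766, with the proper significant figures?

0.00223

19.474 ÷ 1.74 ÷ 888.02 × 0.1766 = 0.00222573712356…
Multiplication/division keeps the fewest significant figures: 19.474 → 5 s.f., 1.74 → 3 s.f., 888.02 → 5 s.f., 0.1766 → 4 s.f.; limit is 3.
Rounded to 3 significant figures: 0.00223.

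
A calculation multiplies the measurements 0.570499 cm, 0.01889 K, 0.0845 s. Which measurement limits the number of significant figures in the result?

0.570499 cm → 6 s.f.; 0.01889 K → 4 s.f.; 0.0845 s → 3 s.f.
The fewest is 3 significant figures, from 0.0845 s.

0.0845 s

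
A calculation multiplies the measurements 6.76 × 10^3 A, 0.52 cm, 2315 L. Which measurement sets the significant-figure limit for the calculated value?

6.76 × 10^3 A → 3 s.f.; 0.52 cm → 2 s.f.; 2315 L → 4 s.f.
The fewest is 2 significant figures, from 0.52 cm.

0.52 cm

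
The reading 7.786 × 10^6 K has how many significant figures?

7.786 × 10^6: in scientific notation every digit of the coefficient is significant.

4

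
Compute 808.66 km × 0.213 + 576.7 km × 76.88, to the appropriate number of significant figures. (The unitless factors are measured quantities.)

4.451 × 10⁴ km

808.66 × 0.213 = 172.24458 → 172 km (3 s.f., last digit at the 10^0 place).
576.7 × 76.88 = 44336.696 → 4.434 × 10⁴ km (4 s.f., last digit at the 10^1 place).
Sum: 44508.94058 km; keep the coarser place, 10^1.
Result: 4.451 × 10⁴ km.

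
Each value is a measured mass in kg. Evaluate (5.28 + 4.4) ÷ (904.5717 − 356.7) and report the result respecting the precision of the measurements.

0.018

5.28 + 4.4 = 9.68, limited to 1 d.p. → 2 s.f.; 904.5717 − 356.7 = 547.8717, limited to 1 d.p. → 4 s.f.
Carrying full precision, 9.68 ÷ 547.8717 = 0.0176683701677…; keep min(2, 4) = 2 s.f.
Rounded to 2 significant figures: 0.018.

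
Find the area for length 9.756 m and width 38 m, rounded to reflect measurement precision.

3.7 × 10^2 m²

area = 9.756 m × 38 m = 370.728 m².
9.756 has 4 significant figures; 38 has 2.
Division/multiplication keeps the fewest: 2 significant figures.
Rounded: 3.7 × 10^2 m².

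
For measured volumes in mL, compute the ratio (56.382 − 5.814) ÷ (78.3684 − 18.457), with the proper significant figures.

56.382 − 5.814 = 50.568, limited to 3 d.p. → 5 s.f.; 78.3684 − 18.457 = 59.9114, limited to 3 d.p. → 5 s.f.
Carrying full precision, 50.568 ÷ 59.9114 = 0.844046375147…; keep min(5, 5) = 5 s.f.
Rounded to 5 significant figures: 8.4405 × 10^-1.

8.4405 × 10^-1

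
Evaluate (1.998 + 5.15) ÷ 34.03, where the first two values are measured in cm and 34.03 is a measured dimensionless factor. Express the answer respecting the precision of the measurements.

0.210 cm

1.998 cm + 5.15 cm = 7.148 cm; the sum is limited to 2 decimal places (3 s.f.).
Carrying full precision, 7.148 ÷ 34.03 = 0.210049955921… cm; 34.03 has 4 s.f., so the result keeps min(3, 4) = 3 s.f.
Rounded to 3 significant figures: 0.210 cm.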